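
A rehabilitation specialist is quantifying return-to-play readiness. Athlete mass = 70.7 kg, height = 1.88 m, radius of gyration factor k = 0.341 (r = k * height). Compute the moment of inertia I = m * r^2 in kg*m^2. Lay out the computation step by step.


r = k * height = 0.341 * 1.88 = 0.64108 m
r^2 = 0.64108^2 = 0.410984
I = 70.7 * 0.410984 = 29.057 kg*m^2

29.057 kg*m^2


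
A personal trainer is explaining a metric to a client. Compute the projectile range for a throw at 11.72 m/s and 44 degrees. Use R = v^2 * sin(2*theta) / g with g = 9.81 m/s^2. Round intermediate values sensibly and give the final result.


Two times the angle = 88 degrees
sin(88) = 0.999391
R = 137.3584 * 0.999391 / 9.81 = 13.993 m

13.993 m


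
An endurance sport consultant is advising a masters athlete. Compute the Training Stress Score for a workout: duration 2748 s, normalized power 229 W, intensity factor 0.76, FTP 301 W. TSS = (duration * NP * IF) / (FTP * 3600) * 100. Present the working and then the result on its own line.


Product = 2748 * 229 * 0.76 = 478261.92
Base = 301 * 3600 = 1083600
TSS = 478261.92 / 1083600 * 100 = 44.14

44.14 TSS


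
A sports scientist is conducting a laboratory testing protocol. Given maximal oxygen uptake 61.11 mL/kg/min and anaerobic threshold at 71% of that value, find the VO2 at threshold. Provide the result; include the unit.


Percentage as decimal = 0.71
VO2 at AT = 61.11 * 0.71 = 43.39 mL/kg/min

43.39 mL/kg/min


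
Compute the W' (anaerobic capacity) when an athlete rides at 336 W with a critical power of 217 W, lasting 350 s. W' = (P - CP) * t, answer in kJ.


Above-CP power = 119 W
Duration = 350 s
W' = 119 * 350 = 41650 J
Convert: 41650 / 1000 = 41.65 kJ

41.65 kJ


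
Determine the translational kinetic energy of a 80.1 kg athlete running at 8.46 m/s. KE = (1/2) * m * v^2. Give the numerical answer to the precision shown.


KE = 0.5 * m * v^2
= 0.5 * 80.1 * 8.46^2
= 0.5 * 80.1 * 71.5716
= 2866.44 J

2866.44 J


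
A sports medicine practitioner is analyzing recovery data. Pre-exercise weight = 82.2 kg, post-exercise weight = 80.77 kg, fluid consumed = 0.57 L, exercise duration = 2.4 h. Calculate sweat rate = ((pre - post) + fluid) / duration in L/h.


Weight loss = 82.2 - 80.77 = 1.43 kg (approx L)
Total sweat = 1.43 + 0.57 = 2.0 L
Sweat rate = 2.0 / 2.4 = 0.833 L/h

0.833 L/h


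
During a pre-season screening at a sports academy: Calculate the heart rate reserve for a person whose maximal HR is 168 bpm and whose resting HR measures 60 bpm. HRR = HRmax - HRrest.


HRmax = 168 bpm
HRrest = 60 bpm
HRR = 168 - 60 = 108 bpm

108 bpm


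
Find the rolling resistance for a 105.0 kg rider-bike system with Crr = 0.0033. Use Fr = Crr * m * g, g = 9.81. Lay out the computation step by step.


m * g = 105.0 * 9.81 = 1030.05 N
Fr = 0.0033 * 1030.05 = 3.399 N

3.399 N


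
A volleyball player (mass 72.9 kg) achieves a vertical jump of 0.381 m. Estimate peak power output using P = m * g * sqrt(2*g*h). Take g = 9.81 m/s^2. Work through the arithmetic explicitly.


2 * g * h = 2 * 9.81 * 0.381 = 7.47522
sqrt(7.47522) = 2.734085 m/s
P = 72.9 * 9.81 * 2.734085 = 1955.28 W

1955.28 W


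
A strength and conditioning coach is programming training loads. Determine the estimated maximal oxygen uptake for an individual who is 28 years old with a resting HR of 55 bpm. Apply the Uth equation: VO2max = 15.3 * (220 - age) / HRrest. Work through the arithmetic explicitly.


HRmax = 220 - 28 = 192
VO2max = 15.3 * (192 / 55)
= 15.3 * 3.4909
= 53.41 mL/kg/min

53.41 mL/kg/min


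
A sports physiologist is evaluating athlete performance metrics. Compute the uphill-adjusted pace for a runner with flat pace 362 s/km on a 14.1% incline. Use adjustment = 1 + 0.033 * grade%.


Adjustment factor = 1 + 0.033 * 14.1 = 1.4653
Grade-adjusted pace = 362 * 1.4653 = 530.44 s/km

530.44 s/km


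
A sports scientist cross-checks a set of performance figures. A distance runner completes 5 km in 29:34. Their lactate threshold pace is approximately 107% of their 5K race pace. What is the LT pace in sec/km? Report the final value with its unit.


Convert to seconds: 29 min 34 s = 1774 s
Pace per km = 1774 / 5 = 354.8 s/km
LT pace = 354.8 * 1.07 = 379.64 s/km

379.64 s/km


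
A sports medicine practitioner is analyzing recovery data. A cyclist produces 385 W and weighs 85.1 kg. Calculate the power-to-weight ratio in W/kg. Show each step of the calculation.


P/W = power / mass
= 385 / 85.1
= 4.524 W/kg

4.524 W/kg


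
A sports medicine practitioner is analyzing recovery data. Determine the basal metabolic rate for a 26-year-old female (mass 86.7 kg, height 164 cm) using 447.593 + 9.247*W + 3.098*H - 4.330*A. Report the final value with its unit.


BMR = 447.593 + 9.247*86.7 + 3.098*164 - 4.330*26
= 1644.8 kcal/day

1644.8 kcal/day


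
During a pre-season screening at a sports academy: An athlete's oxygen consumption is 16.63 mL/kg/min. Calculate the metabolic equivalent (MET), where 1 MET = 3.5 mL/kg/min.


MET = VO2 / 3.5
= 16.63 / 3.5
= 4.75 METs

4.75 METs


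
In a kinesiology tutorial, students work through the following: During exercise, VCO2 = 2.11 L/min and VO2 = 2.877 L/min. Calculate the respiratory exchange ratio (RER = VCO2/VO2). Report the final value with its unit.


RER = VCO2 / VO2
= 2.11 / 2.877
= 0.7334

0.7334


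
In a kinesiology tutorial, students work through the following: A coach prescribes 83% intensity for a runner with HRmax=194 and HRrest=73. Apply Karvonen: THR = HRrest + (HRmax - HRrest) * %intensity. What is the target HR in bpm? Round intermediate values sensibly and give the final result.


Heart rate reserve = 194 - 73 = 121
Intensity fraction = 83 / 100 = 0.83
THR = 73 + 121 * 0.83 = 173.43 bpm

173.43 bpm


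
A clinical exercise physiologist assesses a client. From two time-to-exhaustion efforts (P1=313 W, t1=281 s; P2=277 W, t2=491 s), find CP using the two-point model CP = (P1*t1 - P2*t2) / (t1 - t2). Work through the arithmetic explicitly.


Work in trial 1 = 87953 J
Work in trial 2 = 136007 J
Delta work = -48054 J
Delta time = -210 s
CP = -48054 / -210 = 228.83 W

228.83 W


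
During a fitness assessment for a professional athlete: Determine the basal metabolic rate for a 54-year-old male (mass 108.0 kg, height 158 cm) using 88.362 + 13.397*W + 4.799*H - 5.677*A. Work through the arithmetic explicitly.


BMR = 88.362 + 13.397*108.0 + 4.799*158 - 5.677*54
= 1986.92 kcal/day

1986.92 kcal/day


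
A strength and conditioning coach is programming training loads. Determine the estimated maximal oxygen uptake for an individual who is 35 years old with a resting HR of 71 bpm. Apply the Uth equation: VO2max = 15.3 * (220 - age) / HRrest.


HRmax = 220 - 35 = 185
VO2max = 15.3 * (185 / 71)
= 15.3 * 2.6056
= 39.87 mL/kg/min

39.87 mL/kg/min


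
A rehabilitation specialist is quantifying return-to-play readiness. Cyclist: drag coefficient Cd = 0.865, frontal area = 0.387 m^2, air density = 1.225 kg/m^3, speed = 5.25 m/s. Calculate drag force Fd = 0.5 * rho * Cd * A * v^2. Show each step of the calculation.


v^2 = 5.25^2 = 27.5625
Fd = 0.5 * 1.225 * 0.865 * 0.387 * 27.5625
= 5.651 N

5.651 N


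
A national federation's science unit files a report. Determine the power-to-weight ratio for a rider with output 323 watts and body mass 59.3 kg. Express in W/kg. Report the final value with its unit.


P/W = 323 / 59.3 = 5.447 W/kg

5.447 W/kg


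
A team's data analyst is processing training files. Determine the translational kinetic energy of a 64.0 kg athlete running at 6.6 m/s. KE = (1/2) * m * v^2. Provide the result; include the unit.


KE = 0.5 * m * v^2
= 0.5 * 64.0 * 6.6^2
= 0.5 * 64.0 * 43.56
= 1393.92 J

1393.92 J


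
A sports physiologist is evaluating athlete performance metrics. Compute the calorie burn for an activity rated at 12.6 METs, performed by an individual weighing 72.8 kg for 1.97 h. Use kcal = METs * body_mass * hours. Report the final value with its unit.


Product of METs and mass = 12.6 * 72.8 = 917.28
Total kcal = 917.28 * 1.97 = 1807.04 kcal

1807.04 kcal


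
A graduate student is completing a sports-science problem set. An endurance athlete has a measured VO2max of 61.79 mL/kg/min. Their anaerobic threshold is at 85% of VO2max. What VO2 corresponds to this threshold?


Anaerobic threshold VO2 = VO2max * 85%
= 61.79 * 0.85
= 52.52 mL/kg/min

52.52 mL/kg/min


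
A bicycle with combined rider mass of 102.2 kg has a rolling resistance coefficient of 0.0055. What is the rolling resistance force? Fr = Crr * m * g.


Fr = 0.0055 * 102.2 * 9.81
= 0.5621 * 9.81
= 5.514 N

5.514 N


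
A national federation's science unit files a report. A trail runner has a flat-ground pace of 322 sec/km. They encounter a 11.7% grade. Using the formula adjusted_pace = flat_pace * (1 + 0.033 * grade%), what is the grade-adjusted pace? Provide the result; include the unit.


Grade factor = 1 + 0.033 * 11.7 = 1.3861
Adjusted = 322 * 1.3861 = 446.32 sec/km

446.32 s/km


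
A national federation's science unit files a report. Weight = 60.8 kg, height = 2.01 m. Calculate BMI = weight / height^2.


height^2 = 2.01^2 = 4.0401
BMI = 60.8 / 4.0401 = 15.05 kg/m^2

15.05 kg/m^2


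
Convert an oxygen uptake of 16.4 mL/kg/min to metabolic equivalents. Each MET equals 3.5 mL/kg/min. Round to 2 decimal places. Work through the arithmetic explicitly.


One MET = 3.5 mL/kg/min
Number of METs = 16.4 / 3.5
= 4.69 METs

4.69 METs


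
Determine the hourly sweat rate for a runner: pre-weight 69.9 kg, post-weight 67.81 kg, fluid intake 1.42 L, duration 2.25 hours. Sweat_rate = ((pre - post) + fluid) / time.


Mass lost = 69.9 - 67.81 = 2.09 kg
Add fluid consumed: 2.09 + 1.42 = 3.51 L total sweat
Sweat rate = 3.51 / 2.25 = 1.56 L/h

1.56 L/h


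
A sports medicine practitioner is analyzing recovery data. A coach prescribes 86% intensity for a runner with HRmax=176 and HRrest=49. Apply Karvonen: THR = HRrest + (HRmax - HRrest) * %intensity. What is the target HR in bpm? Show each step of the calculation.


Heart rate reserve = 176 - 49 = 127
Intensity fraction = 86 / 100 = 0.86
THR = 49 + 127 * 0.86 = 158.22 bpm

158.22 bpm


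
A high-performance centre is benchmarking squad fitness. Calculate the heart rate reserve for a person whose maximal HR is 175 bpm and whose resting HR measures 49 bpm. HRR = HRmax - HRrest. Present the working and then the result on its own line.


HRmax = 175 bpm
HRrest = 49 bpm
HRR = 175 - 49 = 126 bpm

126 bpm


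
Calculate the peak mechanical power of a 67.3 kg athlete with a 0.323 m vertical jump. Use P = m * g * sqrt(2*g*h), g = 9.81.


First, sqrt(2gh) = sqrt(2 * 9.81 * 0.323)
= sqrt(6.33726) = 2.517392 m/s
Power = 67.3 * 9.81 * 2.517392 = 1662.01 W

1662.01 W


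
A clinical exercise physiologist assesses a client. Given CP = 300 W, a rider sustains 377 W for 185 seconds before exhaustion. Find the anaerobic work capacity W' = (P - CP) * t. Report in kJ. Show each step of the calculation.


Excess power = 377 - 300 = 77 W
Work above CP = 77 * 185 = 14245 J
W' = 14.245 kJ

14.245 kJ


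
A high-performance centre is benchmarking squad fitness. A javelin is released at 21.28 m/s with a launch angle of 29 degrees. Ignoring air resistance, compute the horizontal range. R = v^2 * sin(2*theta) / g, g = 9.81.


Launch speed squared = 452.8384
sin(2 * 29 deg) = 0.848048
Range = 452.8384 * 0.848048 / 9.81
= 39.147 m

39.147 m


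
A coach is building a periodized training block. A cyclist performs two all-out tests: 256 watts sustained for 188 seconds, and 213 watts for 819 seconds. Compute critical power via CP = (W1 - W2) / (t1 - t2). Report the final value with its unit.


W1 = P1 * t1 = 256 * 188 = 48128 J
W2 = P2 * t2 = 213 * 819 = 174447 J
CP = (48128 - 174447) / (188 - 819)
= 200.19 W

200.19 W


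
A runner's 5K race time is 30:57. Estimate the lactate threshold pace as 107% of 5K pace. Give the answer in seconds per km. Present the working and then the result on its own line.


Total race time = 30*60 + 57 = 1857 seconds
5K pace = 1857 / 5 = 371.4 sec/km
LT pace = 371.4 * 1.07 = 397.4 sec/km

397.4 s/km


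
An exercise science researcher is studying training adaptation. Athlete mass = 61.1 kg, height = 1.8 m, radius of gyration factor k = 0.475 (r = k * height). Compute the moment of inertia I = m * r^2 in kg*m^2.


r = k * height = 0.475 * 1.8 = 0.855 m
r^2 = 0.855^2 = 0.731025
I = 61.1 * 0.731025 = 44.666 kg*m^2

44.666 kg*m^2


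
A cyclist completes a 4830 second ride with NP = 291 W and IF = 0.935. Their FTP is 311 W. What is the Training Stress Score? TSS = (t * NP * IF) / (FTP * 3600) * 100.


t * NP * IF = 4830 * 291 * 0.935 = 1314170.55
FTP * 3600 = 1119600
TSS = (1314170.55 / 1119600) * 100 = 117.38

117.38 TSS


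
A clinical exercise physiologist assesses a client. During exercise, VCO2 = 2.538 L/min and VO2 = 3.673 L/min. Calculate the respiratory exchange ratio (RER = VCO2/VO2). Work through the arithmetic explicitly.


RER = VCO2 / VO2
= 2.538 / 3.673
= 0.691

0.691


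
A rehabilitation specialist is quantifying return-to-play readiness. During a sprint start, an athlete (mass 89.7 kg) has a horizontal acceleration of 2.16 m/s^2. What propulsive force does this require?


Propulsive force = mass * acceleration
= 89.7 kg * 2.16 m/s^2
= 193.75 N

193.75 N


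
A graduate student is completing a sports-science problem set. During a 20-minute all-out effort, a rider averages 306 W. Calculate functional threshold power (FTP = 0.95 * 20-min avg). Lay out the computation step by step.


FTP = 0.95 * 306
= 290.7 W

290.7 W


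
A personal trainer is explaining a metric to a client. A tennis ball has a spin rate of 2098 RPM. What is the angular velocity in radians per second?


Convert RPM to rad/s: multiply by 2*pi and divide by 60
omega = 2098 * 2 * pi / 60
= 219.702 rad/s

219.702 rad/s


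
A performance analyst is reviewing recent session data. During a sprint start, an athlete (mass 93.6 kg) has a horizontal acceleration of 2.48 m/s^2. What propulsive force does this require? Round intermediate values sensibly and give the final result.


Propulsive force = mass * acceleration
= 93.6 kg * 2.48 m/s^2
= 232.13 N

232.13 N


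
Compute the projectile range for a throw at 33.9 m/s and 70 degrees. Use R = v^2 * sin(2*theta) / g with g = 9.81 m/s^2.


Two times the angle = 140 degrees
sin(140) = 0.642788
R = 1149.21 * 0.642788 / 9.81 = 75.301 m

75.301 m


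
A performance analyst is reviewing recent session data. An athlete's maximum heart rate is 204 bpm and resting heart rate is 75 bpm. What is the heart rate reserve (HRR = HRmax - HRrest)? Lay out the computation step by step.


HRR = HRmax - HRrest
= 204 - 75
= 129 bpm

129 bpm


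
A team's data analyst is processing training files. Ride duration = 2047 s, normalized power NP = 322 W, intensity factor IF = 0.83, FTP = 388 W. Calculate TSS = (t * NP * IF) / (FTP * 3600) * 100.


Numerator = 2047 * 322 * 0.83 = 547081.22
Denominator = 388 * 3600 = 1396800
TSS = 547081.22 / 1396800 * 100
= 39.17

39.17 TSS


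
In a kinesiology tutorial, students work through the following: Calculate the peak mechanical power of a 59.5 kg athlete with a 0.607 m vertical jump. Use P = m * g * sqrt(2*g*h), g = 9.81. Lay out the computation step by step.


First, sqrt(2gh) = sqrt(2 * 9.81 * 0.607)
= sqrt(11.90934) = 3.450991 m/s
Power = 59.5 * 9.81 * 3.450991 = 2014.33 W

2014.33 W


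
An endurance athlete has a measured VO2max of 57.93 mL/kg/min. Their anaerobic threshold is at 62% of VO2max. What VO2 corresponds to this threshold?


Anaerobic threshold VO2 = VO2max * 62%
= 57.93 * 0.62
= 35.92 mL/kg/min

35.92 mL/kg/min


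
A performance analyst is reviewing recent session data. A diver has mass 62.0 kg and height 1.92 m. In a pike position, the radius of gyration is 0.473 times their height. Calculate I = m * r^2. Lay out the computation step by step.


r = 0.473 * 1.92 = 0.90816 m
I = m * r^2 = 62.0 * 0.824755 = 51.135 kg*m^2

51.135 kg*m^2


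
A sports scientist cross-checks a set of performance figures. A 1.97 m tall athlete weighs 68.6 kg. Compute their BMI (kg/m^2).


height^2 = 3.8809 m^2
BMI = 68.6 / 3.8809 = 17.68 kg/m^2

17.68 kg/m^2


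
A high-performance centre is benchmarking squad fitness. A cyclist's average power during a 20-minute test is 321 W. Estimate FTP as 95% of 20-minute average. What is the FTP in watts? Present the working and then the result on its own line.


FTP = 20-min power * 0.95
= 321 * 0.95
= 304.95 W

304.95 W


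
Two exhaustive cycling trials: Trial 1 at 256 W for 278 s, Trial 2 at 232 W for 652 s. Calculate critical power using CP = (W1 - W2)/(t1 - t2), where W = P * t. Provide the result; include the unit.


W1 = 256 * 278 = 71168 J
W2 = 232 * 652 = 151264 J
CP = (71168 - 151264) / (278 - 652)
= -80096 / -374
= 214.16 W

214.16 W


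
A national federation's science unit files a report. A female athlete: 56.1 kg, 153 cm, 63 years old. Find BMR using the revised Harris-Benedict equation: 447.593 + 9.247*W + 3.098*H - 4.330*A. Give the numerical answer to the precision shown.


Intercept = 447.593
Weight contribution = 9.247 * 56.1 = 518.7567
Height contribution = 3.098 * 153 = 473.994
Age contribution = 4.33 * 63 = 272.79
BMR = 447.593 + 518.7567 + 473.994 - 272.79
= 1167.55 kcal/day

1167.55 kcal/day


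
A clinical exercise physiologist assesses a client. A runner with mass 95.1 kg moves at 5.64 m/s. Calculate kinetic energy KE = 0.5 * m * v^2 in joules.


v^2 = 5.64^2 = 31.8096
KE = 0.5 * 95.1 * 31.8096
= 1512.55 J

1512.55 J


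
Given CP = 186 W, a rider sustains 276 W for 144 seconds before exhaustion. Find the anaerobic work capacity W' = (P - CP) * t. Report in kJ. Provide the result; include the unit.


Excess power = 276 - 186 = 90 W
Work above CP = 90 * 144 = 12960 J
W' = 12.96 kJ

12.96 kJ


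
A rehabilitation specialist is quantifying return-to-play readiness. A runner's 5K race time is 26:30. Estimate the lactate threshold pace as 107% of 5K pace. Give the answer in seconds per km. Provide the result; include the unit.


Total race time = 26*60 + 30 = 1590 seconds
5K pace = 1590 / 5 = 318.0 sec/km
LT pace = 318.0 * 1.07 = 340.26 sec/km

340.26 s/km


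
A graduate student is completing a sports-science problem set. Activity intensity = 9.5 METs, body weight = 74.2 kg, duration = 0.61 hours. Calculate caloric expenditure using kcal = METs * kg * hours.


kcal = 9.5 * 74.2 * 0.61
= 704.9 * 0.61
= 429.99 kcal

429.99 kcal


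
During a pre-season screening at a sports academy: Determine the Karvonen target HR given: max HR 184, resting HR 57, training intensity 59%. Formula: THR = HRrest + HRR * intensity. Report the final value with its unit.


HRR = HRmax - HRrest = 184 - 57 = 127
THR = 57 + 127 * 0.59
= 131.93 bpm

131.93 bpm


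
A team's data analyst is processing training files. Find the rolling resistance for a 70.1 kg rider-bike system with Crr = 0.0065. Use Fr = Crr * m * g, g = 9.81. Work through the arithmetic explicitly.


m * g = 70.1 * 9.81 = 687.681 N
Fr = 0.0065 * 687.681 = 4.47 N

4.47 N


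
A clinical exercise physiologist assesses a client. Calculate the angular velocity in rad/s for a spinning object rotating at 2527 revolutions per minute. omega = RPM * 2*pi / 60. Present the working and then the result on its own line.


omega = RPM * 2*pi / 60
= 2527 * 6.28318531 / 60
= 264.627 rad/s

264.627 rad/s


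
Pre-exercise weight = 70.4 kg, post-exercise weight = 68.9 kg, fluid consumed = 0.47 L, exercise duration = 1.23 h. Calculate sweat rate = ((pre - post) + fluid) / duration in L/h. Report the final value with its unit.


Weight loss = 70.4 - 68.9 = 1.5 kg (approx L)
Total sweat = 1.5 + 0.47 = 1.97 L
Sweat rate = 1.97 / 1.23 = 1.602 L/h

1.602 L/h


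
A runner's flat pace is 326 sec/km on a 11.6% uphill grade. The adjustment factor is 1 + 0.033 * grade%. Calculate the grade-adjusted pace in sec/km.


Factor = 1 + 0.033 * 11.6 = 1.3828
Adjusted pace = 326 * 1.3828
= 450.79 sec/km

450.79 s/km


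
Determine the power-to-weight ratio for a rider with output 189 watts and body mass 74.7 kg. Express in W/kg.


P/W = 189 / 74.7 = 2.53 W/kg

2.53 W/kg


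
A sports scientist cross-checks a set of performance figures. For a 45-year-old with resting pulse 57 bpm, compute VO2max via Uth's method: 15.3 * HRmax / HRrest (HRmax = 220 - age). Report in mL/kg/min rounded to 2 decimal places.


Step 1: HRmax = 220 - 45 = 175 bpm
Step 2: Ratio = 175 / 57 = 3.0702
Step 3: VO2max = 15.3 * 3.0702 = 46.97 mL/kg/min

46.97 mL/kg/min


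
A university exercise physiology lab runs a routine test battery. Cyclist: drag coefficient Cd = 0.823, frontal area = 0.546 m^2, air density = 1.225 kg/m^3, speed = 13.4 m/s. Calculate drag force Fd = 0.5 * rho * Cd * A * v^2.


v^2 = 13.4^2 = 179.56
Fd = 0.5 * 1.225 * 0.823 * 0.546 * 179.56
= 49.421 N

49.421 N


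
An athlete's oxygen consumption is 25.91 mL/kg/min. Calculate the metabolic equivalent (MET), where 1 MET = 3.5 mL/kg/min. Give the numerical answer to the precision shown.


MET = VO2 / 3.5
= 25.91 / 3.5
= 7.4 METs

7.4 METs


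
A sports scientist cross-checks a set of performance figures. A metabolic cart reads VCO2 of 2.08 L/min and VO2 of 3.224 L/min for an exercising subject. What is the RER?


RER = VCO2 / VO2 = 2.08 / 3.224 = 0.6452

0.6452


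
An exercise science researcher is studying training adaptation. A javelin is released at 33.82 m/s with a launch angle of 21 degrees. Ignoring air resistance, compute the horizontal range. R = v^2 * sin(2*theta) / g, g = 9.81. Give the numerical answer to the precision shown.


Launch speed squared = 1143.7924
sin(2 * 21 deg) = 0.669131
Range = 1143.7924 * 0.669131 / 9.81
= 78.017 m

78.017 m


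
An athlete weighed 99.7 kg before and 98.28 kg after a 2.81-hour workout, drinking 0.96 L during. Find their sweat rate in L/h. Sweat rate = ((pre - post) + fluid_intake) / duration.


Body mass change = 1.42 kg
Total sweat loss = 1.42 + 0.96 = 2.38 L
Rate = 2.38 / 2.81 = 0.847 L/h

0.847 L/h


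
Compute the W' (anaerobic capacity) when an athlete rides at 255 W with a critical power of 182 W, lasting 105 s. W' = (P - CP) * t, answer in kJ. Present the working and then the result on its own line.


Above-CP power = 73 W
Duration = 105 s
W' = 73 * 105 = 7665 J
Convert: 7665 / 1000 = 7.665 kJ

7.665 kJ


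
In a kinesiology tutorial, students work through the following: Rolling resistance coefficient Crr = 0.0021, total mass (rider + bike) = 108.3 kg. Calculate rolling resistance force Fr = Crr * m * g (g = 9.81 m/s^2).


Fr = Crr * m * g
= 0.0021 * 108.3 * 9.81
= 2.231 N

2.231 N


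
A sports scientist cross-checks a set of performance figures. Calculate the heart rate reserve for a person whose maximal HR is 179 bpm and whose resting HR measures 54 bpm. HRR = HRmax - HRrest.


HRmax = 179 bpm
HRrest = 54 bpm
HRR = 179 - 54 = 125 bpm

125 bpm


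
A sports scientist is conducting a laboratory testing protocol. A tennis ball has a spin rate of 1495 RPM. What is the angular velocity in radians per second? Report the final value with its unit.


Convert RPM to rad/s: multiply by 2*pi and divide by 60
omega = 1495 * 2 * pi / 60
= 156.556 rad/s

156.556 rad/s


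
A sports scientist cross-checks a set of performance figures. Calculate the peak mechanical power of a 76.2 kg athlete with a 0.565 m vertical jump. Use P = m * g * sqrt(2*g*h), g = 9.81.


First, sqrt(2gh) = sqrt(2 * 9.81 * 0.565)
= sqrt(11.0853) = 3.329459 m/s
Power = 76.2 * 9.81 * 3.329459 = 2488.84 W

2488.84 W


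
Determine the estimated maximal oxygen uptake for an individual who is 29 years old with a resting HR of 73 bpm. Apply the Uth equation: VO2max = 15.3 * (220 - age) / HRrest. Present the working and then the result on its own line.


HRmax = 220 - 29 = 191
VO2max = 15.3 * (191 / 73)
= 15.3 * 2.6164
= 40.03 mL/kg/min

40.03 mL/kg/min


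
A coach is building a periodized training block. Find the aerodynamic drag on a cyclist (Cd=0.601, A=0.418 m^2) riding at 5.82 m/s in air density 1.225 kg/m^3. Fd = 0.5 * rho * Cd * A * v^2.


Fd = 0.5 * 1.225 * 0.601 * 0.418 * 5.82^2
= 0.5 * 1.225 * 0.601 * 0.418 * 33.8724
= 5.212 N

5.212 N


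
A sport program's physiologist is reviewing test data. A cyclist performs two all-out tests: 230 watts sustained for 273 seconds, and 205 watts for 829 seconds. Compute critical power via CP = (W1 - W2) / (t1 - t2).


W1 = P1 * t1 = 230 * 273 = 62790 J
W2 = P2 * t2 = 205 * 829 = 169945 J
CP = (62790 - 169945) / (273 - 829)
= 192.72 W

192.72 W


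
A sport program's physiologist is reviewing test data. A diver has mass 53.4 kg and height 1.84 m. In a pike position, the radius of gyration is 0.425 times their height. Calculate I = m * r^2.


r = 0.425 * 1.84 = 0.782 m
I = m * r^2 = 53.4 * 0.611524 = 32.655 kg*m^2

32.655 kg*m^2


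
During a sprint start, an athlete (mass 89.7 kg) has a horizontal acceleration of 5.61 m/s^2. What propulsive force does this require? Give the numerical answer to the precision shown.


Propulsive force = mass * acceleration
= 89.7 kg * 5.61 m/s^2
= 503.22 N

503.22 N


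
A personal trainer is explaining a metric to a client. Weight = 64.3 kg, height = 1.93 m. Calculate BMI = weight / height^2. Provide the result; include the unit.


height^2 = 1.93^2 = 3.7249
BMI = 64.3 / 3.7249 = 17.26 kg/m^2

17.26 kg/m^2


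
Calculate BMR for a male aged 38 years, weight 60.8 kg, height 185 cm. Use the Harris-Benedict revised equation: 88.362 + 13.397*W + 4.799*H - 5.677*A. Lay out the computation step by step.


Substituting values:
W term = 13.397 * 60.8 = 814.5376
H term = 4.799 * 185 = 887.815
A term = 5.677 * 38 = 215.726
BMR = 1574.99 kcal/day

1574.99 kcal/day


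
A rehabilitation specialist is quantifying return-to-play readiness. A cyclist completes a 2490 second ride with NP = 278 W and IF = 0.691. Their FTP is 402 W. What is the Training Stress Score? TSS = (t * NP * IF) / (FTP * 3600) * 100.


t * NP * IF = 2490 * 278 * 0.691 = 478324.02
FTP * 3600 = 1447200
TSS = (478324.02 / 1447200) * 100 = 33.05

33.05 TSS


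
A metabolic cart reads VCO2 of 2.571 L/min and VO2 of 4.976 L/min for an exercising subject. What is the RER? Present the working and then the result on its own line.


RER = VCO2 / VO2 = 2.571 / 4.976 = 0.5167

0.5167


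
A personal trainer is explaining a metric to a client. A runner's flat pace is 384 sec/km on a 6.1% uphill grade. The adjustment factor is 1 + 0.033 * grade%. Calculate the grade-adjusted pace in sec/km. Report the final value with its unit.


Factor = 1 + 0.033 * 6.1 = 1.2013
Adjusted pace = 384 * 1.2013
= 461.3 sec/km

461.3 s/km


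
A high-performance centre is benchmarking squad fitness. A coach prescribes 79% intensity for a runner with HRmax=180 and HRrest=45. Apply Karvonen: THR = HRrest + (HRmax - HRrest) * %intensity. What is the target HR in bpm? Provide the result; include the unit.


Heart rate reserve = 180 - 45 = 135
Intensity fraction = 79 / 100 = 0.79
THR = 45 + 135 * 0.79 = 151.65 bpm

151.65 bpm


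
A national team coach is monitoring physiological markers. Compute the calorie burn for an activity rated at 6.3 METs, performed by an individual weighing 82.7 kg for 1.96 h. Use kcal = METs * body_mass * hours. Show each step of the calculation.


Product of METs and mass = 6.3 * 82.7 = 521.01
Total kcal = 521.01 * 1.96 = 1021.18 kcal

1021.18 kcal


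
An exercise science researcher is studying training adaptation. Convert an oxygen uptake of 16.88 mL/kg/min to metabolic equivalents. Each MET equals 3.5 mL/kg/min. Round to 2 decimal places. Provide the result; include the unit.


One MET = 3.5 mL/kg/min
Number of METs = 16.88 / 3.5
= 4.82 METs

4.82 METs


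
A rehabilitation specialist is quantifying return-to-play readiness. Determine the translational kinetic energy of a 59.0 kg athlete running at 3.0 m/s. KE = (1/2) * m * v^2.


KE = 0.5 * m * v^2
= 0.5 * 59.0 * 3.0^2
= 0.5 * 59.0 * 9.0
= 265.5 J

265.5 J


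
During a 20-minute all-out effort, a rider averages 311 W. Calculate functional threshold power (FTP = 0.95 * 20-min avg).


FTP = 0.95 * 311
= 295.45 W

295.45 W


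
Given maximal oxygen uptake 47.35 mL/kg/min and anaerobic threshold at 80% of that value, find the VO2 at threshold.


Percentage as decimal = 0.8
VO2 at AT = 47.35 * 0.8 = 37.88 mL/kg/min

37.88 mL/kg/min


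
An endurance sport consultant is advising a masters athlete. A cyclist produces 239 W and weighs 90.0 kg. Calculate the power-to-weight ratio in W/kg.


P/W = power / mass
= 239 / 90.0
= 2.656 W/kg

2.656 W/kg


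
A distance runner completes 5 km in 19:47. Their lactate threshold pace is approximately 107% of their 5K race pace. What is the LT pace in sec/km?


Convert to seconds: 19 min 47 s = 1187 s
Pace per km = 1187 / 5 = 237.4 s/km
LT pace = 237.4 * 1.07 = 254.02 s/km

254.02 s/km


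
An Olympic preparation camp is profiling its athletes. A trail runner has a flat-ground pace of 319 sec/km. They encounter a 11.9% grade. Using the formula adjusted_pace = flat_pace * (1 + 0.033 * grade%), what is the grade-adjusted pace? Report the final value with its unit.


Grade factor = 1 + 0.033 * 11.9 = 1.3927
Adjusted = 319 * 1.3927 = 444.27 sec/km

444.27 s/km


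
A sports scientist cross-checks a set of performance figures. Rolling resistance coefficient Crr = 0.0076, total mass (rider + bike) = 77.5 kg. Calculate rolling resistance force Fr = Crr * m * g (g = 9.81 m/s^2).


Fr = Crr * m * g
= 0.0076 * 77.5 * 9.81
= 5.778 N

5.778 N


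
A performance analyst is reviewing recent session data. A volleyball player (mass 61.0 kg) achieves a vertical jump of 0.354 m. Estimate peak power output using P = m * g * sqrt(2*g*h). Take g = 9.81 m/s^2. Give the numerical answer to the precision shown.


2 * g * h = 2 * 9.81 * 0.354 = 6.94548
sqrt(6.94548) = 2.635428 m/s
P = 61.0 * 9.81 * 2.635428 = 1577.07 W

1577.07 W


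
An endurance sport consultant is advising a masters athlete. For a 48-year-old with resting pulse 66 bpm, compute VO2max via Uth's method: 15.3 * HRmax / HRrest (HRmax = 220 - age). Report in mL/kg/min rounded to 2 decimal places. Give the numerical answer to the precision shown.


Step 1: HRmax = 220 - 48 = 172 bpm
Step 2: Ratio = 172 / 66 = 2.6061
Step 3: VO2max = 15.3 * 2.6061 = 39.87 mL/kg/min

39.87 mL/kg/min


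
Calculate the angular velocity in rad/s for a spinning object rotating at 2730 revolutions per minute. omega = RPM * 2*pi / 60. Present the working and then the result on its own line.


omega = RPM * 2*pi / 60
= 2730 * 6.28318531 / 60
= 285.885 rad/s

285.885 rad/s


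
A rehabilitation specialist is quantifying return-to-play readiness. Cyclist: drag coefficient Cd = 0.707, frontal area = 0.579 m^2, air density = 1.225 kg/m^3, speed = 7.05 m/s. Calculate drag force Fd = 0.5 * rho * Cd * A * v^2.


v^2 = 7.05^2 = 49.7025
Fd = 0.5 * 1.225 * 0.707 * 0.579 * 49.7025
= 12.462 N

12.462 N


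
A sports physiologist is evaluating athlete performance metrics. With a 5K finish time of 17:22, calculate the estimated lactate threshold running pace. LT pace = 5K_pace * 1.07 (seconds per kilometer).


Race duration = 1042 s for 5 km
Average pace = 1042 / 5 = 208.4 s/km
LT pace = 208.4 * 1.07
= 222.99 s/km

222.99 s/km


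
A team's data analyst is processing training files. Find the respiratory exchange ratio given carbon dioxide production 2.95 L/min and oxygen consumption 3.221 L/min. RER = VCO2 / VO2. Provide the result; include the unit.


VCO2 = 2.95 L/min
VO2 = 3.221 L/min
RER = 2.95 / 3.221 = 0.9159

0.9159


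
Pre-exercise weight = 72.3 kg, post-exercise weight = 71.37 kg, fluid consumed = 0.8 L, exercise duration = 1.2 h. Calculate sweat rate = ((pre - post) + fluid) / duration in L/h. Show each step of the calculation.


Weight loss = 72.3 - 71.37 = 0.93 kg (approx L)
Total sweat = 0.93 + 0.8 = 1.73 L
Sweat rate = 1.73 / 1.2 = 1.442 L/h

1.442 L/h


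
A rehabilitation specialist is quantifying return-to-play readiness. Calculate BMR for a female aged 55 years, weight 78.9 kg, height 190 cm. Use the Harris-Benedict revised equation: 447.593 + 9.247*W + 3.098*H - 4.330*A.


Substituting values:
W term = 9.247 * 78.9 = 729.5883
H term = 3.098 * 190 = 588.62
A term = 4.330 * 55 = 238.15
BMR = 1527.65 kcal/day

1527.65 kcal/day


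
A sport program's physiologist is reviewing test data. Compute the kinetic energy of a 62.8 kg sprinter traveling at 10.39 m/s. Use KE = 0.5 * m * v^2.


Velocity squared = 107.9521
KE = 0.5 * 62.8 * 107.9521 = 3389.7 J

3389.7 J


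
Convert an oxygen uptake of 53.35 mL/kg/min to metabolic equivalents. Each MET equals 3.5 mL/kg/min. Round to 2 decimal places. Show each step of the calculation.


One MET = 3.5 mL/kg/min
Number of METs = 53.35 / 3.5
= 15.24 METs

15.24 METs


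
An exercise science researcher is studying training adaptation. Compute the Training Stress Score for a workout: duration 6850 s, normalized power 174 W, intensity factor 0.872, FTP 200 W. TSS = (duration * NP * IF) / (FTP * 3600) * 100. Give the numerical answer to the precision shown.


Product = 6850 * 174 * 0.872 = 1039336.8
Base = 200 * 3600 = 720000
TSS = 1039336.8 / 720000 * 100 = 144.35

144.35 TSS


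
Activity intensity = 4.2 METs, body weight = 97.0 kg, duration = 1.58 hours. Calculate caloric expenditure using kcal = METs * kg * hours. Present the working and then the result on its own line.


kcal = 4.2 * 97.0 * 1.58
= 407.4 * 1.58
= 643.69 kcal

643.69 kcal


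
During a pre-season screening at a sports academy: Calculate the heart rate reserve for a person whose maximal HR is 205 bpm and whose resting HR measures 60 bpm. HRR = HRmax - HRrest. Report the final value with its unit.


HRmax = 205 bpm
HRrest = 60 bpm
HRR = 205 - 60 = 145 bpm

145 bpm


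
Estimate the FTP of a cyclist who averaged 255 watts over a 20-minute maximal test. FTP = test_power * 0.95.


FTP = 255 * 0.95 = 242.25 W

242.25 W


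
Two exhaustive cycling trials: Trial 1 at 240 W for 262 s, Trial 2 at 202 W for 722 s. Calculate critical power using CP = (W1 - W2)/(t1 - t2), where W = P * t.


W1 = 240 * 262 = 62880 J
W2 = 202 * 722 = 145844 J
CP = (62880 - 145844) / (262 - 722)
= -82964 / -460
= 180.36 W

180.36 W


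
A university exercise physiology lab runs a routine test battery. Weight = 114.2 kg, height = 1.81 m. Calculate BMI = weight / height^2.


height^2 = 1.81^2 = 3.2761
BMI = 114.2 / 3.2761 = 34.86 kg/m^2

34.86 kg/m^2


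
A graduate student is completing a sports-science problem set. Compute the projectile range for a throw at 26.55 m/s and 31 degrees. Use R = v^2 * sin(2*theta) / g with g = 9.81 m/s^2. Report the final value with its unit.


Two times the angle = 62 degrees
sin(62) = 0.882948
R = 704.9025 * 0.882948 / 9.81 = 63.445 m

63.445 m


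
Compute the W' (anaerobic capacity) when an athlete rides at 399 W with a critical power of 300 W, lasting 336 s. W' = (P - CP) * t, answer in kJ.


Above-CP power = 99 W
Duration = 336 s
W' = 99 * 336 = 33264 J
Convert: 33264 / 1000 = 33.264 kJ

33.264 kJ


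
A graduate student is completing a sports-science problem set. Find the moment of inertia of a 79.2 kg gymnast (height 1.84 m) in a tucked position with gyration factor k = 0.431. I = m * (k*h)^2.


Radius of gyration = 0.431 * 1.84 = 0.79304 m
I = 79.2 * 0.79304^2
= 79.2 * 0.628912
= 49.81 kg*m^2

49.81 kg*m^2


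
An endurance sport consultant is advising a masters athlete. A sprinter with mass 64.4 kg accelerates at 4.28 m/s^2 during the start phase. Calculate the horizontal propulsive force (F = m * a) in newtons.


F = m * a
= 64.4 * 4.28
= 275.63 N

275.63 N


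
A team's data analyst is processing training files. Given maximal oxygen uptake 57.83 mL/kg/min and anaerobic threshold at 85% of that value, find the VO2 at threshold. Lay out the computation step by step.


Percentage as decimal = 0.85
VO2 at AT = 57.83 * 0.85 = 49.16 mL/kg/min

49.16 mL/kg/min


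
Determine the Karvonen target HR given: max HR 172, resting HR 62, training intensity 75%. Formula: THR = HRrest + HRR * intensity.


HRR = HRmax - HRrest = 172 - 62 = 110
THR = 62 + 110 * 0.75
= 144.5 bpm

144.5 bpm


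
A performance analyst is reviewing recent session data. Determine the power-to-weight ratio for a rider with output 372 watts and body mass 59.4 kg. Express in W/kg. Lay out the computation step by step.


P/W = 372 / 59.4 = 6.263 W/kg

6.263 W/kg


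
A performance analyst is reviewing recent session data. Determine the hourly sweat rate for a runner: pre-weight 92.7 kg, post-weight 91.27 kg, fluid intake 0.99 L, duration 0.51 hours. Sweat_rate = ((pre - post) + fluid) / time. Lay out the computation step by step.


Mass lost = 92.7 - 91.27 = 1.43 kg
Add fluid consumed: 1.43 + 0.99 = 2.42 L total sweat
Sweat rate = 2.42 / 0.51 = 4.745 L/h

4.745 L/h


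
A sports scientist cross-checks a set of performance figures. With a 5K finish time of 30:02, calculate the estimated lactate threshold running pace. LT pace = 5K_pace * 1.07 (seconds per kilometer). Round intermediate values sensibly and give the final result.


Race duration = 1802 s for 5 km
Average pace = 1802 / 5 = 360.4 s/km
LT pace = 360.4 * 1.07
= 385.63 s/km

385.63 s/km


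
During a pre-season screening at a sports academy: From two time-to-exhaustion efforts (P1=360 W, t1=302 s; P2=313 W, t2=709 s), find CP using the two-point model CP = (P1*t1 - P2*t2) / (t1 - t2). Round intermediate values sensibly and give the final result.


Work in trial 1 = 108720 J
Work in trial 2 = 221917 J
Delta work = -113197 J
Delta time = -407 s
CP = -113197 / -407 = 278.13 W

278.13 W


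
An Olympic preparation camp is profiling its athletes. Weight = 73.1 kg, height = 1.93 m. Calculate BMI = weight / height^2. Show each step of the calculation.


height^2 = 1.93^2 = 3.7249
BMI = 73.1 / 3.7249 = 19.62 kg/m^2

19.62 kg/m^2


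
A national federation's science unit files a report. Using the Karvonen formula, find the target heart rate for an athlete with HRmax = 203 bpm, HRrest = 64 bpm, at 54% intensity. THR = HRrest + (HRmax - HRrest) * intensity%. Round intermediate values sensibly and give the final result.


HRR = 203 - 64 = 139
THR = 64 + 139 * 0.54
= 64 + 75.06
= 139.06 bpm

139.06 bpm


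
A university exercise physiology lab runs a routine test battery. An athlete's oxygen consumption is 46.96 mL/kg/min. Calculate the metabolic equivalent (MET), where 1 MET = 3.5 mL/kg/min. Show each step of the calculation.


MET = VO2 / 3.5
= 46.96 / 3.5
= 13.42 METs

13.42 METs


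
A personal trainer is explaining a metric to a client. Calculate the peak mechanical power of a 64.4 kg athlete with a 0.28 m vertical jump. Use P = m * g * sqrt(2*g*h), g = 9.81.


First, sqrt(2gh) = sqrt(2 * 9.81 * 0.28)
= sqrt(5.4936) = 2.343843 m/s
Power = 64.4 * 9.81 * 2.343843 = 1480.76 W

1480.76 W


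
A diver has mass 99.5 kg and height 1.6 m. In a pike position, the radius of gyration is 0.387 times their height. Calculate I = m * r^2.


r = 0.387 * 1.6 = 0.6192 m
I = m * r^2 = 99.5 * 0.383409 = 38.149 kg*m^2

38.149 kg*m^2


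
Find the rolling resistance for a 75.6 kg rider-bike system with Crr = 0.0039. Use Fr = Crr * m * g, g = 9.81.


m * g = 75.6 * 9.81 = 741.636 N
Fr = 0.0039 * 741.636 = 2.892 N

2.892 N


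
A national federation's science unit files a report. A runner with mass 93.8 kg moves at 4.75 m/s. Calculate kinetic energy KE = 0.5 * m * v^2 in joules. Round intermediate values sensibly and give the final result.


v^2 = 4.75^2 = 22.5625
KE = 0.5 * 93.8 * 22.5625
= 1058.18 J

1058.18 J
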